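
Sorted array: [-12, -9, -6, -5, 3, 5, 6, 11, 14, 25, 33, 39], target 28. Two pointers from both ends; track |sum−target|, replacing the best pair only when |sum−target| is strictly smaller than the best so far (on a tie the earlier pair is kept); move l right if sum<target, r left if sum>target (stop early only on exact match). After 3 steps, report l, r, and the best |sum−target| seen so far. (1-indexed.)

l=3, r=11, best |Δ|=1

[1,12] -12+39=27 d=1 * → l++
[2,12] -9+39=30 d=2 → r--
[2,11] -9+33=24 d=4 → l++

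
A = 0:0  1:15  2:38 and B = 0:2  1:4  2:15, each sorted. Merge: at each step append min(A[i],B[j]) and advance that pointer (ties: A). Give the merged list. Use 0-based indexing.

[i=0,j=0] A[i]=0<=B[j]=2 take 0 → i++
[i=1,j=0] A[i]=15>B[j]=2 take 2 → j++
[i=1,j=1] A[i]=15>B[j]=4 take 4 → j++
[i=1,j=2] A[i]=15<=B[j]=15 take 15 → i++
[i=2,j=2] A[i]=38>B[j]=15 take 15 → j++
[i=2,j=3] B done, take A[i]=38 → i++

[0, 2, 4, 15, 15, 38]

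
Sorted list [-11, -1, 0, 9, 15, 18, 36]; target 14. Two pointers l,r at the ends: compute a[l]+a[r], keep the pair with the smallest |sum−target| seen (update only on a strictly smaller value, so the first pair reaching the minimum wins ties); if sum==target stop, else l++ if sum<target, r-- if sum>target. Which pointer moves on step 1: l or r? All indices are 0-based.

l=0 r=6: -11+36=25 d=11 *, r--

r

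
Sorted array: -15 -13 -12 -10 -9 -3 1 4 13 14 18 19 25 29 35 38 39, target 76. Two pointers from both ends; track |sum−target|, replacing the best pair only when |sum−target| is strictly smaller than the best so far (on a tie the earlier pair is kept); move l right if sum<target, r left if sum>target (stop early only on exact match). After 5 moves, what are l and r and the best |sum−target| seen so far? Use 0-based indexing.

l=5, r=16, best |Δ|=46

[0,16] -15+39=24 d=52 * → l++
[1,16] -13+39=26 d=50 * → l++
[2,16] -12+39=27 d=49 * → l++
[3,16] -10+39=29 d=47 * → l++
[4,16] -9+39=30 d=46 * → l++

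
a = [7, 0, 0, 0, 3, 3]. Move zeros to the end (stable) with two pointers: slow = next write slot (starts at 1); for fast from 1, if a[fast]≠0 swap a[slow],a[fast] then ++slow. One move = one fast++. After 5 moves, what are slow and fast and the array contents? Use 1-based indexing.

slow=1 fast=1: a[fast]=7≠0 swap→a[1]=7, slow++,fast++
slow=2 fast=2: a[fast]=0, fast++
slow=2 fast=3: a[fast]=0, fast++
slow=2 fast=4: a[fast]=0, fast++
slow=2 fast=5: a[fast]=3≠0 swap→a[2]=3, slow++,fast++

slow=3, fast=6, a=[7, 3, 0, 0, 0, 3]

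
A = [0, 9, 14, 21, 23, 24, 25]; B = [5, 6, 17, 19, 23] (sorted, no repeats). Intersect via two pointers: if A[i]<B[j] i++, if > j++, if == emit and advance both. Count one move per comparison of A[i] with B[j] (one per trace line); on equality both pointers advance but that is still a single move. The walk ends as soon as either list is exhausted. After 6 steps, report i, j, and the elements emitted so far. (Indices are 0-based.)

i=0 j=0: 0<5, i++
i=1 j=0: 9>5, j++
i=1 j=1: 9>6, j++
i=1 j=2: 9<17, i++
i=2 j=2: 14<17, i++
i=3 j=2: 21>17, j++

i=3, j=3, emitted=[]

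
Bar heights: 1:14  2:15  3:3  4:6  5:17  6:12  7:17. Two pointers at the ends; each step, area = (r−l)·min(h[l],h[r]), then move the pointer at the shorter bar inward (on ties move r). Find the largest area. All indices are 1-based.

l=1 r=7: min(14,17)*6=84 best=84 *, l++
l=2 r=7: min(15,17)*5=75 best=84, l++
l=3 r=7: min(3,17)*4=12 best=84, l++
l=4 r=7: min(6,17)*3=18 best=84, l++
l=5 r=7: min(17,17)*2=34 best=84, r--
l=5 r=6: min(17,12)*1=12 best=84, r--

max area = 84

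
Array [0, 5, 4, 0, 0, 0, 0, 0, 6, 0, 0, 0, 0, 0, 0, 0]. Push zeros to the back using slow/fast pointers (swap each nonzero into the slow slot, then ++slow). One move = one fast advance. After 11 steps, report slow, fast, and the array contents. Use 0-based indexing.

slow=0 fast=0: a[fast]=0, fast++
slow=0 fast=1: a[fast]=5≠0 swap→a[0]=5, slow++,fast++
slow=1 fast=2: a[fast]=4≠0 swap→a[1]=4, slow++,fast++
slow=2 fast=3: a[fast]=0, fast++
slow=2 fast=4: a[fast]=0, fast++
slow=2 fast=5: a[fast]=0, fast++
slow=2 fast=6: a[fast]=0, fast++
slow=2 fast=7: a[fast]=0, fast++
slow=2 fast=8: a[fast]=6≠0 swap→a[2]=6, slow++,fast++
slow=3 fast=9: a[fast]=0, fast++
slow=3 fast=10: a[fast]=0, fast++

slow=3, fast=11, a=[5, 4, 6, 0, 0, 0, 0, 0, 0, 0, 0, 0, 0, 0, 0, 0]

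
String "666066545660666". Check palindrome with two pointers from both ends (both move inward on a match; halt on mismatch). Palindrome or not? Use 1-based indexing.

l=1 r=15: '6'=='6', l++,r--
l=2 r=14: '6'=='6', l++,r--
l=3 r=13: '6'=='6', l++,r--
l=4 r=12: '0'=='0', l++,r--
l=5 r=11: '6'=='6', l++,r--
l=6 r=10: '6'=='6', l++,r--
l=7 r=9: '5'=='5', l++,r--

palindrome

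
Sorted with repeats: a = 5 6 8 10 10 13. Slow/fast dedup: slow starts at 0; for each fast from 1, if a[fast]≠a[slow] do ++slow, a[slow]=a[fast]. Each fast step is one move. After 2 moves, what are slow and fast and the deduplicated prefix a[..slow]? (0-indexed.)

slow=2, fast=3, prefix=[5, 6, 8]

slow=0 fast=1: a[fast]=6≠a[slow]=5 write a[1]=6, slow++,fast++
slow=1 fast=2: a[fast]=8≠a[slow]=6 write a[2]=8, slow++,fast++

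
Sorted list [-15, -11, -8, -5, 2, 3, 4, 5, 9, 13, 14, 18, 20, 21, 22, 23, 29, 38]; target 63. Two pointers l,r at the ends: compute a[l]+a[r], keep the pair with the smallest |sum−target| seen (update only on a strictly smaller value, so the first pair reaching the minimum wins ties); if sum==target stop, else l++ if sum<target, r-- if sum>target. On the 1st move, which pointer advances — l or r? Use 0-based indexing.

[0,17] -15+38=23 d=40 * → l++

l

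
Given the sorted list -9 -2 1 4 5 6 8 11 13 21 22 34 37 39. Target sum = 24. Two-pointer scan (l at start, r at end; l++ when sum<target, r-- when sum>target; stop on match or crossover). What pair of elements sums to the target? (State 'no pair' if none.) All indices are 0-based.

(11, 13)

[0,13] -9+39=30 >24 → r--
[0,12] -9+37=28 >24 → r--
[0,11] -9+34=25 >24 → r--
[0,10] -9+22=13 <24 → l++
[1,10] -2+22=20 <24 → l++
[2,10] 1+22=23 <24 → l++
[3,10] 4+22=26 >24 → r--
[3,9] 4+21=25 >24 → r--
[3,8] 4+13=17 <24 → l++
[4,8] 5+13=18 <24 → l++
[5,8] 6+13=19 <24 → l++
[6,8] 8+13=21 <24 → l++
[7,8] 11+13=24 → found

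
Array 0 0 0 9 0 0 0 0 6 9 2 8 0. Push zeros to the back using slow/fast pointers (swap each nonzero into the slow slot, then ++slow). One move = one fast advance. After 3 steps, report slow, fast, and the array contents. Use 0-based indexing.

(s=0,f=0) a[fast]=0 → fast++
(s=0,f=1) a[fast]=0 → fast++
(s=0,f=2) a[fast]=0 → fast++

slow=0, fast=3, a=[0, 0, 0, 9, 0, 0, 0, 0, 6, 9, 2, 8, 0]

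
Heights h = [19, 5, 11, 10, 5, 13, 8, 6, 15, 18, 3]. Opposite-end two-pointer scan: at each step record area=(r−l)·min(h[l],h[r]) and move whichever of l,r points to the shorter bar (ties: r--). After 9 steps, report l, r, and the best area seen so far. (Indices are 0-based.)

l=0, r=1, best area=162

l=0 r=10: min(19,3)*10=30 best=30 *, r--
l=0 r=9: min(19,18)*9=162 best=162 *, r--
l=0 r=8: min(19,15)*8=120 best=162, r--
l=0 r=7: min(19,6)*7=42 best=162, r--
l=0 r=6: min(19,8)*6=48 best=162, r--
l=0 r=5: min(19,13)*5=65 best=162, r--
l=0 r=4: min(19,5)*4=20 best=162, r--
l=0 r=3: min(19,10)*3=30 best=162, r--
l=0 r=2: min(19,11)*2=22 best=162, r--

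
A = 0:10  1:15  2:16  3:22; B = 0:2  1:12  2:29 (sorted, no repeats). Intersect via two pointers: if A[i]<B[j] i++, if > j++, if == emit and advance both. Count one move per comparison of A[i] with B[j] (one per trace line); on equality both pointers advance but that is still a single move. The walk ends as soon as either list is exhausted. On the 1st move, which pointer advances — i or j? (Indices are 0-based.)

j

i=0 j=0: 10>2, j++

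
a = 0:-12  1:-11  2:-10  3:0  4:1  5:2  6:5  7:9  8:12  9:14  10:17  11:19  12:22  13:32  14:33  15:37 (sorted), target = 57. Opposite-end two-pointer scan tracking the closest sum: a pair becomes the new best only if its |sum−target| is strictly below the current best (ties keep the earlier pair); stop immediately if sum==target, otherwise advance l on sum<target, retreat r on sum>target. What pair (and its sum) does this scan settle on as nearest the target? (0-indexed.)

pair (19, 37) with sum 56 (|Δ|=1)

[0,15] -12+37=25 d=32 * → l++
[1,15] -11+37=26 d=31 * → l++
[2,15] -10+37=27 d=30 * → l++
[3,15] 0+37=37 d=20 * → l++
[4,15] 1+37=38 d=19 * → l++
[5,15] 2+37=39 d=18 * → l++
[6,15] 5+37=42 d=15 * → l++
[7,15] 9+37=46 d=11 * → l++
[8,15] 12+37=49 d=8 * → l++
[9,15] 14+37=51 d=6 * → l++
[10,15] 17+37=54 d=3 * → l++
[11,15] 19+37=56 d=1 * → l++
[12,15] 22+37=59 d=2 → r--
[12,14] 22+33=55 d=2 → l++
[13,14] 32+33=65 d=8 → r--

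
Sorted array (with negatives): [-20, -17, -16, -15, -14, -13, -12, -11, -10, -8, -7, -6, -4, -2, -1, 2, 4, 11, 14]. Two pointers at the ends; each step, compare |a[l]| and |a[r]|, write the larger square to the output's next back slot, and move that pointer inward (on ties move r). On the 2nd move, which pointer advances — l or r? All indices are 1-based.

l=1 r=19: |-20|>|14| out[19]=400, l++
l=2 r=19: |-17|>|14| out[18]=289, l++

l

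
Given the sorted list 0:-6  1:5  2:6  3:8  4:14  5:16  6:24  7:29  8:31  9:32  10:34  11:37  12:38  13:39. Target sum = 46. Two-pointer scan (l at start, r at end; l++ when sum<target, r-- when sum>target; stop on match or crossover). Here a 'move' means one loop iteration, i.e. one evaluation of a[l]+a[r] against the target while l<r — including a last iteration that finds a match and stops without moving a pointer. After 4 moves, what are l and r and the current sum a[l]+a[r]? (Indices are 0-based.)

[0,13] -6+39=33 <46 → l++
[1,13] 5+39=44 <46 → l++
[2,13] 6+39=45 <46 → l++
[3,13] 8+39=47 >46 → r--

l=3, r=12, sum=46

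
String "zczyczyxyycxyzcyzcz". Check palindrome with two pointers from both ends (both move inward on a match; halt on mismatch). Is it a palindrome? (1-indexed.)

[1,19] 'z'=='z' → l++,r--
[2,18] 'c'=='c' → l++,r--
[3,17] 'z'=='z' → l++,r--
[4,16] 'y'=='y' → l++,r--
[5,15] 'c'=='c' → l++,r--
[6,14] 'z'=='z' → l++,r--
[7,13] 'y'=='y' → l++,r--
[8,12] 'x'=='x' → l++,r--
[9,11] 'y'!='c' → stop

not a palindrome (mismatch at 9,11)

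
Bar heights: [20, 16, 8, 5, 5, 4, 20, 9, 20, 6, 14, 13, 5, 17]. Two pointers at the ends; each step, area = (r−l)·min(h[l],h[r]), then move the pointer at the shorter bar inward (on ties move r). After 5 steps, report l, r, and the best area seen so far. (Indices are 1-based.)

l=1, r=9, best area=221

l=1 r=14: min(20,17)*13=221 best=221 *, r--
l=1 r=13: min(20,5)*12=60 best=221, r--
l=1 r=12: min(20,13)*11=143 best=221, r--
l=1 r=11: min(20,14)*10=140 best=221, r--
l=1 r=10: min(20,6)*9=54 best=221, r--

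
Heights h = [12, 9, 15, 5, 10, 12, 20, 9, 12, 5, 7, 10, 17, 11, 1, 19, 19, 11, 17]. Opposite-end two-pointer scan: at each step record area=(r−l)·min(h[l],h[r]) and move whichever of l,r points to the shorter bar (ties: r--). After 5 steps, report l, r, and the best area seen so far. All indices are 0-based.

l=5, r=18, best area=240

l=0 r=18: min(12,17)*18=216 best=216 *, l++
l=1 r=18: min(9,17)*17=153 best=216, l++
l=2 r=18: min(15,17)*16=240 best=240 *, l++
l=3 r=18: min(5,17)*15=75 best=240, l++
l=4 r=18: min(10,17)*14=140 best=240, l++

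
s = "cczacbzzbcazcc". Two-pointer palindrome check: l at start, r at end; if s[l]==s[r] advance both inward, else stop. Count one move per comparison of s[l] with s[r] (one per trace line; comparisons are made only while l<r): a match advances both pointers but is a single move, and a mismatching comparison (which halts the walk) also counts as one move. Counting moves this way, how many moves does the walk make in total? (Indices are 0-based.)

7 moves

[0,13] 'c'=='c' → l++,r--
[1,12] 'c'=='c' → l++,r--
[2,11] 'z'=='z' → l++,r--
[3,10] 'a'=='a' → l++,r--
[4,9] 'c'=='c' → l++,r--
[5,8] 'b'=='b' → l++,r--
[6,7] 'z'=='z' → l++,r--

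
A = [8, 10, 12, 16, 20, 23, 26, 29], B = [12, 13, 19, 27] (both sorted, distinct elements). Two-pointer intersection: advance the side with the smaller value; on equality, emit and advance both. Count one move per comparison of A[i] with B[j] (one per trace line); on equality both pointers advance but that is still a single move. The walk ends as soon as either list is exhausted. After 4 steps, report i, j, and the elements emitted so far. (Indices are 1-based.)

i=4, j=3, emitted=[12]

i=1 j=1: 8<12, i++
i=2 j=1: 10<12, i++
i=3 j=1: 12==12 emit, i++,j++
i=4 j=2: 16>13, j++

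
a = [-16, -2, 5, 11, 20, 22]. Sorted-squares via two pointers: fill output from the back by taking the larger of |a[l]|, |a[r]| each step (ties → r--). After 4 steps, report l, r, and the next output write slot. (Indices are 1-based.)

l=2, r=3, next write slot=2

l=1 r=6: |-16|<=|22| out[6]=484, r--
l=1 r=5: |-16|<=|20| out[5]=400, r--
l=1 r=4: |-16|>|11| out[4]=256, l++
l=2 r=4: |-2|<=|11| out[3]=121, r--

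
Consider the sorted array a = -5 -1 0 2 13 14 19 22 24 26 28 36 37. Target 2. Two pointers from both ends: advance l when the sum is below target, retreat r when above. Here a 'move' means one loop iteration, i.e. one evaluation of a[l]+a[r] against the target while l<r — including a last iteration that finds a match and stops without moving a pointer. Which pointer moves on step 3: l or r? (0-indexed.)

r

l=0 r=12: -5+37=32 >2, r--
l=0 r=11: -5+36=31 >2, r--
l=0 r=10: -5+28=23 >2, r--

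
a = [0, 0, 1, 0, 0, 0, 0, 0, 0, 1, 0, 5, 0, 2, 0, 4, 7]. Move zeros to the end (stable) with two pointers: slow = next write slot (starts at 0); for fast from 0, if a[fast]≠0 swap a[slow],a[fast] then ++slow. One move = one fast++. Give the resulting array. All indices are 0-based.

[1, 1, 5, 2, 4, 7, 0, 0, 0, 0, 0, 0, 0, 0, 0, 0, 0]

(s=0,f=0) a[fast]=0 → fast++
(s=0,f=1) a[fast]=0 → fast++
(s=0,f=2) a[fast]=1≠0 swap→a[0]=1 → slow++,fast++
(s=1,f=3) a[fast]=0 → fast++
(s=1,f=4) a[fast]=0 → fast++
(s=1,f=5) a[fast]=0 → fast++
(s=1,f=6) a[fast]=0 → fast++
(s=1,f=7) a[fast]=0 → fast++
(s=1,f=8) a[fast]=0 → fast++
(s=1,f=9) a[fast]=1≠0 swap→a[1]=1 → slow++,fast++
(s=2,f=10) a[fast]=0 → fast++
(s=2,f=11) a[fast]=5≠0 swap→a[2]=5 → slow++,fast++
(s=3,f=12) a[fast]=0 → fast++
(s=3,f=13) a[fast]=2≠0 swap→a[3]=2 → slow++,fast++
(s=4,f=14) a[fast]=0 → fast++
(s=4,f=15) a[fast]=4≠0 swap→a[4]=4 → slow++,fast++
(s=5,f=16) a[fast]=7≠0 swap→a[5]=7 → slow++,fast++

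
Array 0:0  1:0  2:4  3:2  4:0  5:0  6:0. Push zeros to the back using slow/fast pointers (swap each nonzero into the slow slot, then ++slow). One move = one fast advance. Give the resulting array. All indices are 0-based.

slow=0 fast=0: a[fast]=0, fast++
slow=0 fast=1: a[fast]=0, fast++
slow=0 fast=2: a[fast]=4≠0 swap→a[0]=4, slow++,fast++
slow=1 fast=3: a[fast]=2≠0 swap→a[1]=2, slow++,fast++
slow=2 fast=4: a[fast]=0, fast++
slow=2 fast=5: a[fast]=0, fast++
slow=2 fast=6: a[fast]=0, fast++

[4, 2, 0, 0, 0, 0, 0]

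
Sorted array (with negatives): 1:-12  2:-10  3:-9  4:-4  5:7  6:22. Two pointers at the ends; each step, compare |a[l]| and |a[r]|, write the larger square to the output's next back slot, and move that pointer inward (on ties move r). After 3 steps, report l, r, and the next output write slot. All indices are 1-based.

l=3, r=5, next write slot=3

[1,6] |-12|<=|22| out[6]=484 → r--
[1,5] |-12|>|7| out[5]=144 → l++
[2,5] |-10|>|7| out[4]=100 → l++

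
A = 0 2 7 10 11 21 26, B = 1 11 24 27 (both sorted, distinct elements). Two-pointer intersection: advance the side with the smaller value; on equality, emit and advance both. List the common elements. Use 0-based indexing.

intersection = [11]

i=0 j=0: 0<1, i++
i=1 j=0: 2>1, j++
i=1 j=1: 2<11, i++
i=2 j=1: 7<11, i++
i=3 j=1: 10<11, i++
i=4 j=1: 11==11 emit, i++,j++
i=5 j=2: 21<24, i++
i=6 j=2: 26>24, j++
i=6 j=3: 26<27, i++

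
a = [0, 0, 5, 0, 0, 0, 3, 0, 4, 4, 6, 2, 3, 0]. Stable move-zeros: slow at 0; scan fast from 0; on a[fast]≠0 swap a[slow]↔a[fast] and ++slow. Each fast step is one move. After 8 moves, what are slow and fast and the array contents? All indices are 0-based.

slow=2, fast=8, a=[5, 3, 0, 0, 0, 0, 0, 0, 4, 4, 6, 2, 3, 0]

(s=0,f=0) a[fast]=0 → fast++
(s=0,f=1) a[fast]=0 → fast++
(s=0,f=2) a[fast]=5≠0 swap→a[0]=5 → slow++,fast++
(s=1,f=3) a[fast]=0 → fast++
(s=1,f=4) a[fast]=0 → fast++
(s=1,f=5) a[fast]=0 → fast++
(s=1,f=6) a[fast]=3≠0 swap→a[1]=3 → slow++,fast++
(s=2,f=7) a[fast]=0 → fast++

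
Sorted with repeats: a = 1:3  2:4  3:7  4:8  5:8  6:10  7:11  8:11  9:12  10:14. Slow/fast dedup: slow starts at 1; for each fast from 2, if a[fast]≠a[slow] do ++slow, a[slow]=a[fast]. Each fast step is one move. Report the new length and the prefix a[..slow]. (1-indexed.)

length 8; prefix = [3, 4, 7, 8, 10, 11, 12, 14]

(s=1,f=2) a[fast]=4≠a[slow]=3 write a[2]=4 → slow++,fast++
(s=2,f=3) a[fast]=7≠a[slow]=4 write a[3]=7 → slow++,fast++
(s=3,f=4) a[fast]=8≠a[slow]=7 write a[4]=8 → slow++,fast++
(s=4,f=5) a[fast]=8=a[slow] dup → fast++
(s=4,f=6) a[fast]=10≠a[slow]=8 write a[5]=10 → slow++,fast++
(s=5,f=7) a[fast]=11≠a[slow]=10 write a[6]=11 → slow++,fast++
(s=6,f=8) a[fast]=11=a[slow] dup → fast++
(s=6,f=9) a[fast]=12≠a[slow]=11 write a[7]=12 → slow++,fast++
(s=7,f=10) a[fast]=14≠a[slow]=12 write a[8]=14 → slow++,fast++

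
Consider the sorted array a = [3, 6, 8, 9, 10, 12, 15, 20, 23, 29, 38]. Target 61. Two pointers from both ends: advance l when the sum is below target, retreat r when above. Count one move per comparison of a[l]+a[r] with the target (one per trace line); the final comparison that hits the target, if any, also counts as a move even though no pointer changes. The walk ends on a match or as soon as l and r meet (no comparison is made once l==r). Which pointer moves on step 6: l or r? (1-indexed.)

l

[1,11] 3+38=41 <61 → l++
[2,11] 6+38=44 <61 → l++
[3,11] 8+38=46 <61 → l++
[4,11] 9+38=47 <61 → l++
[5,11] 10+38=48 <61 → l++
[6,11] 12+38=50 <61 → l++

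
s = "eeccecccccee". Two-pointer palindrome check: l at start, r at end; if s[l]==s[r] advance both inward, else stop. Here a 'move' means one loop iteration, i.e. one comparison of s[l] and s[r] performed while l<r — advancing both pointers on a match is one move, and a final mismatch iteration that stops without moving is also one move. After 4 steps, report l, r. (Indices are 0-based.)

[0,11] 'e'=='e' → l++,r--
[1,10] 'e'=='e' → l++,r--
[2,9] 'c'=='c' → l++,r--
[3,8] 'c'=='c' → l++,r--

l=4, r=7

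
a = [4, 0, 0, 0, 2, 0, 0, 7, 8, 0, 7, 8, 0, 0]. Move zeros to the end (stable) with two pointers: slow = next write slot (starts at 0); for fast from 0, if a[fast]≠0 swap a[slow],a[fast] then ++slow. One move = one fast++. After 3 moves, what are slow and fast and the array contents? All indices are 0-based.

(s=0,f=0) a[fast]=4≠0 swap→a[0]=4 → slow++,fast++
(s=1,f=1) a[fast]=0 → fast++
(s=1,f=2) a[fast]=0 → fast++

slow=1, fast=3, a=[4, 0, 0, 0, 2, 0, 0, 7, 8, 0, 7, 8, 0, 0]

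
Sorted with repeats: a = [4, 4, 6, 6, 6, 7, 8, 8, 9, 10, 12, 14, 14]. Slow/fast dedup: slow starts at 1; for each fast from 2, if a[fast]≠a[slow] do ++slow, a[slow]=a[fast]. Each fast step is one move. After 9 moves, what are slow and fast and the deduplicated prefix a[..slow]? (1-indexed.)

slow=6, fast=11, prefix=[4, 6, 7, 8, 9, 10]

(s=1,f=2) a[fast]=4=a[slow] dup → fast++
(s=1,f=3) a[fast]=6≠a[slow]=4 write a[2]=6 → slow++,fast++
(s=2,f=4) a[fast]=6=a[slow] dup → fast++
(s=2,f=5) a[fast]=6=a[slow] dup → fast++
(s=2,f=6) a[fast]=7≠a[slow]=6 write a[3]=7 → slow++,fast++
(s=3,f=7) a[fast]=8≠a[slow]=7 write a[4]=8 → slow++,fast++
(s=4,f=8) a[fast]=8=a[slow] dup → fast++
(s=4,f=9) a[fast]=9≠a[slow]=8 write a[5]=9 → slow++,fast++
(s=5,f=10) a[fast]=10≠a[slow]=9 write a[6]=10 → slow++,fast++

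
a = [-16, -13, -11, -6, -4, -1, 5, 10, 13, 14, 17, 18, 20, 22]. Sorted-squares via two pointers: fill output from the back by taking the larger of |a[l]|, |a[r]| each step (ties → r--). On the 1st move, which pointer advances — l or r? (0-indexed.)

[0,13] |-16|<=|22| out[13]=484 → r--

r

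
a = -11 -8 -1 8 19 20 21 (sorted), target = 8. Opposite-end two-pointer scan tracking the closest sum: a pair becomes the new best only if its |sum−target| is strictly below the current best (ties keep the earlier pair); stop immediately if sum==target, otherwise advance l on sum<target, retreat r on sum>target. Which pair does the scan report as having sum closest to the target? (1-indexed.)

[1,7] -11+21=10 d=2 * → r--
[1,6] -11+20=9 d=1 * → r--
[1,5] -11+19=8 d=0 * → stop

pair (-11, 19) with sum 8 (|Δ|=0)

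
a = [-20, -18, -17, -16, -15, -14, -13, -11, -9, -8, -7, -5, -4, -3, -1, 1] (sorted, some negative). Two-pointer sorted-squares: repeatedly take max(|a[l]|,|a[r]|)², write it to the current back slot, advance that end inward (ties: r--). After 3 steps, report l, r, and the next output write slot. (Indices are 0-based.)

l=3, r=15, next write slot=12

[0,15] |-20|>|1| out[15]=400 → l++
[1,15] |-18|>|1| out[14]=324 → l++
[2,15] |-17|>|1| out[13]=289 → l++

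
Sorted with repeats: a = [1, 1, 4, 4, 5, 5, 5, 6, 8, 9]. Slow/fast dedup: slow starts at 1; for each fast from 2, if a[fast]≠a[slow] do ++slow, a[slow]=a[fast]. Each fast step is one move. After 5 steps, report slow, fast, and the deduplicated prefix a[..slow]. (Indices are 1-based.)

slow=1 fast=2: a[fast]=1=a[slow] dup, fast++
slow=1 fast=3: a[fast]=4≠a[slow]=1 write a[2]=4, slow++,fast++
slow=2 fast=4: a[fast]=4=a[slow] dup, fast++
slow=2 fast=5: a[fast]=5≠a[slow]=4 write a[3]=5, slow++,fast++
slow=3 fast=6: a[fast]=5=a[slow] dup, fast++

slow=3, fast=7, prefix=[1, 4, 5]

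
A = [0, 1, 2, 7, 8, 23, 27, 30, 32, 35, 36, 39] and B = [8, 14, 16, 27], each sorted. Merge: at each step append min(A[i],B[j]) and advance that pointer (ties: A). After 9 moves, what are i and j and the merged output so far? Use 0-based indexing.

[i=0,j=0] A[i]=0<=B[j]=8 take 0 → i++
[i=1,j=0] A[i]=1<=B[j]=8 take 1 → i++
[i=2,j=0] A[i]=2<=B[j]=8 take 2 → i++
[i=3,j=0] A[i]=7<=B[j]=8 take 7 → i++
[i=4,j=0] A[i]=8<=B[j]=8 take 8 → i++
[i=5,j=0] A[i]=23>B[j]=8 take 8 → j++
[i=5,j=1] A[i]=23>B[j]=14 take 14 → j++
[i=5,j=2] A[i]=23>B[j]=16 take 16 → j++
[i=5,j=3] A[i]=23<=B[j]=27 take 23 → i++

i=6, j=3, merged so far=[0, 1, 2, 7, 8, 8, 14, 16, 23]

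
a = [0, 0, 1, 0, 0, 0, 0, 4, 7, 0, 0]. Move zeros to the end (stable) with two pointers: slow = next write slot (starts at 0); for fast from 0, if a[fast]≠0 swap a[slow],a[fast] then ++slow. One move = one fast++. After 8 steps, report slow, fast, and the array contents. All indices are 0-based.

slow=0 fast=0: a[fast]=0, fast++
slow=0 fast=1: a[fast]=0, fast++
slow=0 fast=2: a[fast]=1≠0 swap→a[0]=1, slow++,fast++
slow=1 fast=3: a[fast]=0, fast++
slow=1 fast=4: a[fast]=0, fast++
slow=1 fast=5: a[fast]=0, fast++
slow=1 fast=6: a[fast]=0, fast++
slow=1 fast=7: a[fast]=4≠0 swap→a[1]=4, slow++,fast++

slow=2, fast=8, a=[1, 4, 0, 0, 0, 0, 0, 0, 7, 0, 0]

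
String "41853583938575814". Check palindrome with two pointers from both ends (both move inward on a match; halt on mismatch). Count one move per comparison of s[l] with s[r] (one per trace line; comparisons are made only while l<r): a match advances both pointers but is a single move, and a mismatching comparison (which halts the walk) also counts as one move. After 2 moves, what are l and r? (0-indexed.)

[0,16] '4'=='4' → l++,r--
[1,15] '1'=='1' → l++,r--

l=2, r=14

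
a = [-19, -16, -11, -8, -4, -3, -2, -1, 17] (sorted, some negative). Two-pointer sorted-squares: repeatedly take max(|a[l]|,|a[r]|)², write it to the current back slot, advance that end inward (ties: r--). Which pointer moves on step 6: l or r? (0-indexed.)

l=0 r=8: |-19|>|17| out[8]=361, l++
l=1 r=8: |-16|<=|17| out[7]=289, r--
l=1 r=7: |-16|>|-1| out[6]=256, l++
l=2 r=7: |-11|>|-1| out[5]=121, l++
l=3 r=7: |-8|>|-1| out[4]=64, l++
l=4 r=7: |-4|>|-1| out[3]=16, l++

l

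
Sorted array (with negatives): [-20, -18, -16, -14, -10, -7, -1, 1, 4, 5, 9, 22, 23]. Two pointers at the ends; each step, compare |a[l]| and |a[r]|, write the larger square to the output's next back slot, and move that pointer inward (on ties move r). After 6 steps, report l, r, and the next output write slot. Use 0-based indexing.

l=0 r=12: |-20|<=|23| out[12]=529, r--
l=0 r=11: |-20|<=|22| out[11]=484, r--
l=0 r=10: |-20|>|9| out[10]=400, l++
l=1 r=10: |-18|>|9| out[9]=324, l++
l=2 r=10: |-16|>|9| out[8]=256, l++
l=3 r=10: |-14|>|9| out[7]=196, l++

l=4, r=10, next write slot=6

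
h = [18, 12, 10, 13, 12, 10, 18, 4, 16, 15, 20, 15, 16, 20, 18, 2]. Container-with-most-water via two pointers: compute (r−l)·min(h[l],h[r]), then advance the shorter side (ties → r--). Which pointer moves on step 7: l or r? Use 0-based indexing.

l=0 r=15: min(18,2)*15=30 best=30 *, r--
l=0 r=14: min(18,18)*14=252 best=252 *, r--
l=0 r=13: min(18,20)*13=234 best=252, l++
l=1 r=13: min(12,20)*12=144 best=252, l++
l=2 r=13: min(10,20)*11=110 best=252, l++
l=3 r=13: min(13,20)*10=130 best=252, l++
l=4 r=13: min(12,20)*9=108 best=252, l++

l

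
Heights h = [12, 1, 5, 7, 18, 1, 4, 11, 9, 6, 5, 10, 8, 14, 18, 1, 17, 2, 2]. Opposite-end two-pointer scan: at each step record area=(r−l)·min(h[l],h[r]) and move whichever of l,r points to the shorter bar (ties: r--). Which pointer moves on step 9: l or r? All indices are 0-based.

r

[0,18] min(12,2)*18=36 best=36 * → r--
[0,17] min(12,2)*17=34 best=36 → r--
[0,16] min(12,17)*16=192 best=192 * → l++
[1,16] min(1,17)*15=15 best=192 → l++
[2,16] min(5,17)*14=70 best=192 → l++
[3,16] min(7,17)*13=91 best=192 → l++
[4,16] min(18,17)*12=204 best=204 * → r--
[4,15] min(18,1)*11=11 best=204 → r--
[4,14] min(18,18)*10=180 best=204 → r--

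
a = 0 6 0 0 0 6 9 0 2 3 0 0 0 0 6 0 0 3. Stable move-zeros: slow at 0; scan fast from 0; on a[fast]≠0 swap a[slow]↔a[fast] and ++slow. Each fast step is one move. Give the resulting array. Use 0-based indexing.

[6, 6, 9, 2, 3, 6, 3, 0, 0, 0, 0, 0, 0, 0, 0, 0, 0, 0]

(s=0,f=0) a[fast]=0 → fast++
(s=0,f=1) a[fast]=6≠0 swap→a[0]=6 → slow++,fast++
(s=1,f=2) a[fast]=0 → fast++
(s=1,f=3) a[fast]=0 → fast++
(s=1,f=4) a[fast]=0 → fast++
(s=1,f=5) a[fast]=6≠0 swap→a[1]=6 → slow++,fast++
(s=2,f=6) a[fast]=9≠0 swap→a[2]=9 → slow++,fast++
(s=3,f=7) a[fast]=0 → fast++
(s=3,f=8) a[fast]=2≠0 swap→a[3]=2 → slow++,fast++
(s=4,f=9) a[fast]=3≠0 swap→a[4]=3 → slow++,fast++
(s=5,f=10) a[fast]=0 → fast++
(s=5,f=11) a[fast]=0 → fast++
(s=5,f=12) a[fast]=0 → fast++
(s=5,f=13) a[fast]=0 → fast++
(s=5,f=14) a[fast]=6≠0 swap→a[5]=6 → slow++,fast++
(s=6,f=15) a[fast]=0 → fast++
(s=6,f=16) a[fast]=0 → fast++
(s=6,f=17) a[fast]=3≠0 swap→a[6]=3 → slow++,fast++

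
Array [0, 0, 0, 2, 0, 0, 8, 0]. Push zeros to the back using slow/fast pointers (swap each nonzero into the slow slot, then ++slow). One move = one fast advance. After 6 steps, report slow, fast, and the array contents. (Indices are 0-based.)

slow=1, fast=6, a=[2, 0, 0, 0, 0, 0, 8, 0]

(s=0,f=0) a[fast]=0 → fast++
(s=0,f=1) a[fast]=0 → fast++
(s=0,f=2) a[fast]=0 → fast++
(s=0,f=3) a[fast]=2≠0 swap→a[0]=2 → slow++,fast++
(s=1,f=4) a[fast]=0 → fast++
(s=1,f=5) a[fast]=0 → fast++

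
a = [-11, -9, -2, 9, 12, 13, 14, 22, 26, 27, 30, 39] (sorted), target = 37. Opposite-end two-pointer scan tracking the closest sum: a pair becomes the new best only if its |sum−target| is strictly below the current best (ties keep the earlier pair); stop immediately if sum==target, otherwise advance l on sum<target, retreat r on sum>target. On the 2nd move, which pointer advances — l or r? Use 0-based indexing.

l

[0,11] -11+39=28 d=9 * → l++
[1,11] -9+39=30 d=7 * → l++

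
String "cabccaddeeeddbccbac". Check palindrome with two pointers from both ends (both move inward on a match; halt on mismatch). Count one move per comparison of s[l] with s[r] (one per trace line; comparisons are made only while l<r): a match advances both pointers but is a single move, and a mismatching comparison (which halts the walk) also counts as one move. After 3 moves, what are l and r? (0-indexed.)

l=3, r=15

[0,18] 'c'=='c' → l++,r--
[1,17] 'a'=='a' → l++,r--
[2,16] 'b'=='b' → l++,r--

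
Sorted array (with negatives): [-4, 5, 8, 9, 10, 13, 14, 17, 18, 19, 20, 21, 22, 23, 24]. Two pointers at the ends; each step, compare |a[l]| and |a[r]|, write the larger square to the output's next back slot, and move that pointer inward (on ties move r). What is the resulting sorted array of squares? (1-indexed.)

[1,15] |-4|<=|24| out[15]=576 → r--
[1,14] |-4|<=|23| out[14]=529 → r--
[1,13] |-4|<=|22| out[13]=484 → r--
[1,12] |-4|<=|21| out[12]=441 → r--
[1,11] |-4|<=|20| out[11]=400 → r--
[1,10] |-4|<=|19| out[10]=361 → r--
[1,9] |-4|<=|18| out[9]=324 → r--
[1,8] |-4|<=|17| out[8]=289 → r--
[1,7] |-4|<=|14| out[7]=196 → r--
[1,6] |-4|<=|13| out[6]=169 → r--
[1,5] |-4|<=|10| out[5]=100 → r--
[1,4] |-4|<=|9| out[4]=81 → r--
[1,3] |-4|<=|8| out[3]=64 → r--
[1,2] |-4|<=|5| out[2]=25 → r--
[1,1] |-4|<=|-4| out[1]=16 → r--

[16, 25, 64, 81, 100, 169, 196, 289, 324, 361, 400, 441, 484, 529, 576]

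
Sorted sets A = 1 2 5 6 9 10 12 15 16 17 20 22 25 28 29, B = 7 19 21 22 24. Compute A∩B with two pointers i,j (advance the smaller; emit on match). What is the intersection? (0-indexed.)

[i=0,j=0] 1<7 → i++
[i=1,j=0] 2<7 → i++
[i=2,j=0] 5<7 → i++
[i=3,j=0] 6<7 → i++
[i=4,j=0] 9>7 → j++
[i=4,j=1] 9<19 → i++
[i=5,j=1] 10<19 → i++
[i=6,j=1] 12<19 → i++
[i=7,j=1] 15<19 → i++
[i=8,j=1] 16<19 → i++
[i=9,j=1] 17<19 → i++
[i=10,j=1] 20>19 → j++
[i=10,j=2] 20<21 → i++
[i=11,j=2] 22>21 → j++
[i=11,j=3] 22==22 emit → i++,j++
[i=12,j=4] 25>24 → j++

intersection = [22]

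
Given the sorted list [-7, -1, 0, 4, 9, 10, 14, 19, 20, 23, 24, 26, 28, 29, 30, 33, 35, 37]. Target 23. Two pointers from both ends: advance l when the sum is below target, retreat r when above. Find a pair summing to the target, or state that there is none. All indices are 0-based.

[0,17] -7+37=30 >23 → r--
[0,16] -7+35=28 >23 → r--
[0,15] -7+33=26 >23 → r--
[0,14] -7+30=23 → found

(-7, 30)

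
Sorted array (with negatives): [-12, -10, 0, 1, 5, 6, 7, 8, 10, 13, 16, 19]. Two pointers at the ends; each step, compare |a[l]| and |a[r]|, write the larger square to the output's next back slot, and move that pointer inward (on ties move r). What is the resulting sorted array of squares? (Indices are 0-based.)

[0,11] |-12|<=|19| out[11]=361 → r--
[0,10] |-12|<=|16| out[10]=256 → r--
[0,9] |-12|<=|13| out[9]=169 → r--
[0,8] |-12|>|10| out[8]=144 → l++
[1,8] |-10|<=|10| out[7]=100 → r--
[1,7] |-10|>|8| out[6]=100 → l++
[2,7] |0|<=|8| out[5]=64 → r--
[2,6] |0|<=|7| out[4]=49 → r--
[2,5] |0|<=|6| out[3]=36 → r--
[2,4] |0|<=|5| out[2]=25 → r--
[2,3] |0|<=|1| out[1]=1 → r--
[2,2] |0|<=|0| out[0]=0 → r--

[0, 1, 25, 36, 49, 64, 100, 100, 144, 169, 256, 361]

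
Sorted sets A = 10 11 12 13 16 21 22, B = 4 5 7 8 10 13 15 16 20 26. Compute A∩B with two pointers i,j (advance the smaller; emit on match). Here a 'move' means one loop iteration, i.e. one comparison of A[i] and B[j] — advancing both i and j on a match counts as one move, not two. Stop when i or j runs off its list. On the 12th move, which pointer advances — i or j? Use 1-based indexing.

i

[i=1,j=1] 10>4 → j++
[i=1,j=2] 10>5 → j++
[i=1,j=3] 10>7 → j++
[i=1,j=4] 10>8 → j++
[i=1,j=5] 10==10 emit → i++,j++
[i=2,j=6] 11<13 → i++
[i=3,j=6] 12<13 → i++
[i=4,j=6] 13==13 emit → i++,j++
[i=5,j=7] 16>15 → j++
[i=5,j=8] 16==16 emit → i++,j++
[i=6,j=9] 21>20 → j++
[i=6,j=10] 21<26 → i++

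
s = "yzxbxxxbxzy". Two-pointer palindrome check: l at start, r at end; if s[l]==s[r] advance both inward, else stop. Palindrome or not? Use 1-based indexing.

l=1 r=11: 'y'=='y', l++,r--
l=2 r=10: 'z'=='z', l++,r--
l=3 r=9: 'x'=='x', l++,r--
l=4 r=8: 'b'=='b', l++,r--
l=5 r=7: 'x'=='x', l++,r--

palindrome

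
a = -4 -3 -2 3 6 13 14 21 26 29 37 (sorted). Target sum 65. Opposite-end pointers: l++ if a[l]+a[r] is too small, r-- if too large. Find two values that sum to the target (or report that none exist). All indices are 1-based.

l=1 r=11: -4+37=33 <65, l++
l=2 r=11: -3+37=34 <65, l++
l=3 r=11: -2+37=35 <65, l++
l=4 r=11: 3+37=40 <65, l++
l=5 r=11: 6+37=43 <65, l++
l=6 r=11: 13+37=50 <65, l++
l=7 r=11: 14+37=51 <65, l++
l=8 r=11: 21+37=58 <65, l++
l=9 r=11: 26+37=63 <65, l++
l=10 r=11: 29+37=66 >65, r--

no pair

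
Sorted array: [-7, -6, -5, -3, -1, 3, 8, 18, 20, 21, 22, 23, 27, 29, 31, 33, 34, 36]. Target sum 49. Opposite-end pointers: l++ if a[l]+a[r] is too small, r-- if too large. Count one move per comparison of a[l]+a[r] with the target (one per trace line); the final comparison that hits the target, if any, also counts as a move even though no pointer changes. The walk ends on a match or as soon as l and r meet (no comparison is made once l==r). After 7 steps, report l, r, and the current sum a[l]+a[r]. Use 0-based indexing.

l=7, r=17, sum=54

l=0 r=17: -7+36=29 <49, l++
l=1 r=17: -6+36=30 <49, l++
l=2 r=17: -5+36=31 <49, l++
l=3 r=17: -3+36=33 <49, l++
l=4 r=17: -1+36=35 <49, l++
l=5 r=17: 3+36=39 <49, l++
l=6 r=17: 8+36=44 <49, l++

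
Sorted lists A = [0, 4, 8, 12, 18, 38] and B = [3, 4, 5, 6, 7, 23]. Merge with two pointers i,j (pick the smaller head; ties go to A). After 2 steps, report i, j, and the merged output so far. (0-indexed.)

i=1, j=1, merged so far=[0, 3]

i=0 j=0: A[i]=0<=B[j]=3 take 0, i++
i=1 j=0: A[i]=4>B[j]=3 take 3, j++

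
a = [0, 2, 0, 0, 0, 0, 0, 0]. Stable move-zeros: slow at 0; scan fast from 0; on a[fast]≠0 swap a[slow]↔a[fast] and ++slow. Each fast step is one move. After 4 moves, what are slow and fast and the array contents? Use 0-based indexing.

(s=0,f=0) a[fast]=0 → fast++
(s=0,f=1) a[fast]=2≠0 swap→a[0]=2 → slow++,fast++
(s=1,f=2) a[fast]=0 → fast++
(s=1,f=3) a[fast]=0 → fast++

slow=1, fast=4, a=[2, 0, 0, 0, 0, 0, 0, 0]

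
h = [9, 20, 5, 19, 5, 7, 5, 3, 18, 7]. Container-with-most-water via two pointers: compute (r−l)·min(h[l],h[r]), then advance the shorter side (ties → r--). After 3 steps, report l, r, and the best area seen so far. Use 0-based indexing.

l=1, r=7, best area=126

l=0 r=9: min(9,7)*9=63 best=63 *, r--
l=0 r=8: min(9,18)*8=72 best=72 *, l++
l=1 r=8: min(20,18)*7=126 best=126 *, r--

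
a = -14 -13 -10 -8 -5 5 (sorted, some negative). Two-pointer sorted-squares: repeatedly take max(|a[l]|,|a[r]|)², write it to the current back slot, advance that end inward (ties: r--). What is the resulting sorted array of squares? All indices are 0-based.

l=0 r=5: |-14|>|5| out[5]=196, l++
l=1 r=5: |-13|>|5| out[4]=169, l++
l=2 r=5: |-10|>|5| out[3]=100, l++
l=3 r=5: |-8|>|5| out[2]=64, l++
l=4 r=5: |-5|<=|5| out[1]=25, r--
l=4 r=4: |-5|<=|-5| out[0]=25, r--

[25, 25, 64, 100, 169, 196]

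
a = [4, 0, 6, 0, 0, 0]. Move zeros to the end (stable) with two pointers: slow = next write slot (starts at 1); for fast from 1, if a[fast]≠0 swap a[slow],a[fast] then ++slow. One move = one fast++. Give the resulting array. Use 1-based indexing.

slow=1 fast=1: a[fast]=4≠0 swap→a[1]=4, slow++,fast++
slow=2 fast=2: a[fast]=0, fast++
slow=2 fast=3: a[fast]=6≠0 swap→a[2]=6, slow++,fast++
slow=3 fast=4: a[fast]=0, fast++
slow=3 fast=5: a[fast]=0, fast++
slow=3 fast=6: a[fast]=0, fast++

[4, 6, 0, 0, 0, 0]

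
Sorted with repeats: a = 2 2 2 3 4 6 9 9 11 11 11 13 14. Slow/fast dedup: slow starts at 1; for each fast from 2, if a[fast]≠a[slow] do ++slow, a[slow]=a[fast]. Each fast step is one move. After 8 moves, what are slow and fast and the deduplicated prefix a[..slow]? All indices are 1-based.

(s=1,f=2) a[fast]=2=a[slow] dup → fast++
(s=1,f=3) a[fast]=2=a[slow] dup → fast++
(s=1,f=4) a[fast]=3≠a[slow]=2 write a[2]=3 → slow++,fast++
(s=2,f=5) a[fast]=4≠a[slow]=3 write a[3]=4 → slow++,fast++
(s=3,f=6) a[fast]=6≠a[slow]=4 write a[4]=6 → slow++,fast++
(s=4,f=7) a[fast]=9≠a[slow]=6 write a[5]=9 → slow++,fast++
(s=5,f=8) a[fast]=9=a[slow] dup → fast++
(s=5,f=9) a[fast]=11≠a[slow]=9 write a[6]=11 → slow++,fast++

slow=6, fast=10, prefix=[2, 3, 4, 6, 9, 11]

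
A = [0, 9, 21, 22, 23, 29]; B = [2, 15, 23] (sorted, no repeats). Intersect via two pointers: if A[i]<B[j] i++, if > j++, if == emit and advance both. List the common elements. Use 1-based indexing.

[i=1,j=1] 0<2 → i++
[i=2,j=1] 9>2 → j++
[i=2,j=2] 9<15 → i++
[i=3,j=2] 21>15 → j++
[i=3,j=3] 21<23 → i++
[i=4,j=3] 22<23 → i++
[i=5,j=3] 23==23 emit → i++,j++

intersection = [23]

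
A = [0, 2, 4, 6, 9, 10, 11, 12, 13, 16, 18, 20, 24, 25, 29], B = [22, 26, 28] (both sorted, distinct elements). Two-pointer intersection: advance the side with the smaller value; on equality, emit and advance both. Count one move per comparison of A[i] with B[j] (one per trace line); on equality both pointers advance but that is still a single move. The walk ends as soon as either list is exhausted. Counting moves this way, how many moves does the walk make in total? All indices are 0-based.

17 moves

[i=0,j=0] 0<22 → i++
[i=1,j=0] 2<22 → i++
[i=2,j=0] 4<22 → i++
[i=3,j=0] 6<22 → i++
[i=4,j=0] 9<22 → i++
[i=5,j=0] 10<22 → i++
[i=6,j=0] 11<22 → i++
[i=7,j=0] 12<22 → i++
[i=8,j=0] 13<22 → i++
[i=9,j=0] 16<22 → i++
[i=10,j=0] 18<22 → i++
[i=11,j=0] 20<22 → i++
[i=12,j=0] 24>22 → j++
[i=12,j=1] 24<26 → i++
[i=13,j=1] 25<26 → i++
[i=14,j=1] 29>26 → j++
[i=14,j=2] 29>28 → j++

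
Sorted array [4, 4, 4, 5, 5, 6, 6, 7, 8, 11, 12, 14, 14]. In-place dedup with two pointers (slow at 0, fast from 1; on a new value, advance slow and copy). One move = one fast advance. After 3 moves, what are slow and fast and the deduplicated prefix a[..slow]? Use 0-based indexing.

slow=1, fast=4, prefix=[4, 5]

(s=0,f=1) a[fast]=4=a[slow] dup → fast++
(s=0,f=2) a[fast]=4=a[slow] dup → fast++
(s=0,f=3) a[fast]=5≠a[slow]=4 write a[1]=5 → slow++,fast++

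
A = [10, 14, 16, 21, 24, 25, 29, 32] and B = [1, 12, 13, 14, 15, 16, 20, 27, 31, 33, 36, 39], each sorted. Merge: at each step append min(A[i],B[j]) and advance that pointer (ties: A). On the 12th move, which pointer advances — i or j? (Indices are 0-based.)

i

i=0 j=0: A[i]=10>B[j]=1 take 1, j++
i=0 j=1: A[i]=10<=B[j]=12 take 10, i++
i=1 j=1: A[i]=14>B[j]=12 take 12, j++
i=1 j=2: A[i]=14>B[j]=13 take 13, j++
i=1 j=3: A[i]=14<=B[j]=14 take 14, i++
i=2 j=3: A[i]=16>B[j]=14 take 14, j++
i=2 j=4: A[i]=16>B[j]=15 take 15, j++
i=2 j=5: A[i]=16<=B[j]=16 take 16, i++
i=3 j=5: A[i]=21>B[j]=16 take 16, j++
i=3 j=6: A[i]=21>B[j]=20 take 20, j++
i=3 j=7: A[i]=21<=B[j]=27 take 21, i++
i=4 j=7: A[i]=24<=B[j]=27 take 24, i++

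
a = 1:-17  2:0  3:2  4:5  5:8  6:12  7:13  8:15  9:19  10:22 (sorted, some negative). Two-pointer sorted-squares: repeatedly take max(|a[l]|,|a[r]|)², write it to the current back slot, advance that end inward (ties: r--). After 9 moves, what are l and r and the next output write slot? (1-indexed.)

l=2, r=2, next write slot=1

l=1 r=10: |-17|<=|22| out[10]=484, r--
l=1 r=9: |-17|<=|19| out[9]=361, r--
l=1 r=8: |-17|>|15| out[8]=289, l++
l=2 r=8: |0|<=|15| out[7]=225, r--
l=2 r=7: |0|<=|13| out[6]=169, r--
l=2 r=6: |0|<=|12| out[5]=144, r--
l=2 r=5: |0|<=|8| out[4]=64, r--
l=2 r=4: |0|<=|5| out[3]=25, r--
l=2 r=3: |0|<=|2| out[2]=4, r--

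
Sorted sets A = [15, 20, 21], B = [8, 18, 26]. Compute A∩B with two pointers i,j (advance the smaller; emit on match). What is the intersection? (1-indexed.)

[i=1,j=1] 15>8 → j++
[i=1,j=2] 15<18 → i++
[i=2,j=2] 20>18 → j++
[i=2,j=3] 20<26 → i++
[i=3,j=3] 21<26 → i++

intersection = []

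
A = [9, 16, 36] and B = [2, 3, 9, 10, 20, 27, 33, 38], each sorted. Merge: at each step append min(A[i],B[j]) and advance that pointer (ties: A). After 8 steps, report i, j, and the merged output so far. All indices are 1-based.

i=3, j=7, merged so far=[2, 3, 9, 9, 10, 16, 20, 27]

i=1 j=1: A[i]=9>B[j]=2 take 2, j++
i=1 j=2: A[i]=9>B[j]=3 take 3, j++
i=1 j=3: A[i]=9<=B[j]=9 take 9, i++
i=2 j=3: A[i]=16>B[j]=9 take 9, j++
i=2 j=4: A[i]=16>B[j]=10 take 10, j++
i=2 j=5: A[i]=16<=B[j]=20 take 16, i++
i=3 j=5: A[i]=36>B[j]=20 take 20, j++
i=3 j=6: A[i]=36>B[j]=27 take 27, j++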